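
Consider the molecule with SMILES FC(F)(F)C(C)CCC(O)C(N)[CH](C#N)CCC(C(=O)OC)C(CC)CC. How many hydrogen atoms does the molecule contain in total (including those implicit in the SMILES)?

Walk through each heavy atom and fill implicit hydrogens from standard valence (C 4, N 3, O 2, S 2, halogen 1):
  atom 1: F (halogen, monovalent) → 0 H
  atom 2: C, bond orders sum to 4 (valence 4) → 0 H
  atom 3: F (halogen, monovalent) → 0 H
  atom 4: F (halogen, monovalent) → 0 H
  atom 5: C, bond orders sum to 3 (valence 4) → 1 H
  atom 6: C, bond orders sum to 1 (valence 4) → 3 H
  atom 7: C, bond orders sum to 2 (valence 4) → 2 H
  atom 8: C, bond orders sum to 2 (valence 4) → 2 H
  atom 9: C, bond orders sum to 3 (valence 4) → 1 H
  atom 10: O, bond orders sum to 1 (valence 2) → 1 H
  atom 11: C, bond orders sum to 3 (valence 4) → 1 H
  atom 12: N, bond orders sum to 1 (valence 3) → 2 H
  atom 13: C with explicit H count 1
  atom 14: C, bond orders sum to 4 (valence 4) → 0 H
  atom 15: N, bond orders sum to 3 (valence 3) → 0 H
  atom 16: C, bond orders sum to 2 (valence 4) → 2 H
  atom 17: C, bond orders sum to 2 (valence 4) → 2 H
  atom 18: C, bond orders sum to 3 (valence 4) → 1 H
  atom 19: C, bond orders sum to 4 (valence 4) → 0 H
  atom 20: O, bond orders sum to 2 (valence 2) → 0 H
  atom 21: O, bond orders sum to 2 (valence 2) → 0 H
  atom 22: C, bond orders sum to 1 (valence 4) → 3 H
  atom 23: C, bond orders sum to 3 (valence 4) → 1 H
  atom 24: C, bond orders sum to 2 (valence 4) → 2 H
  atom 25: C, bond orders sum to 1 (valence 4) → 3 H
  atom 26: C, bond orders sum to 2 (valence 4) → 2 H
  atom 27: C, bond orders sum to 1 (valence 4) → 3 H
Total hydrogens: 33.

33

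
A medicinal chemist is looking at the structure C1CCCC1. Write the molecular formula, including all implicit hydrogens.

Walk through each heavy atom and fill implicit hydrogens from standard valence (C 4, N 3, O 2, S 2, halogen 1):
  atom 1: C, bond orders sum to 2 (valence 4) → 2 H
  atom 2: C, bond orders sum to 2 (valence 4) → 2 H
  atom 3: C, bond orders sum to 2 (valence 4) → 2 H
  atom 4: C, bond orders sum to 2 (valence 4) → 2 H
  atom 5: C, bond orders sum to 2 (valence 4) → 2 H
Totals → C:5, H:10.
In Hill order: C5H10.

C5H10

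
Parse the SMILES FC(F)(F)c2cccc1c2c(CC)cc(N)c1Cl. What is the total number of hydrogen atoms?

11

Walk through each heavy atom and fill implicit hydrogens from standard valence (C 4, N 3, O 2, S 2, halogen 1); for lowercase aromatic atoms, an aromatic c carries 1 H when it has two neighbours and 0 H with three, and aromatic n carries 0 H:
  atom 1: F (halogen, monovalent) → 0 H
  atom 2: C, bond orders sum to 4 (valence 4) → 0 H
  atom 3: F (halogen, monovalent) → 0 H
  atom 4: F (halogen, monovalent) → 0 H
  atom 5: aromatic c, 3 neighbours → 0 H
  atom 6: aromatic c, 2 neighbours → 1 H
  atom 7: aromatic c, 2 neighbours → 1 H
  atom 8: aromatic c, 2 neighbours → 1 H
  atom 9: aromatic c, 3 neighbours → 0 H
  atom 10: aromatic c, 3 neighbours → 0 H
  atom 11: aromatic c, 3 neighbours → 0 H
  atom 12: C, bond orders sum to 2 (valence 4) → 2 H
  atom 13: C, bond orders sum to 1 (valence 4) → 3 H
  atom 14: aromatic c, 2 neighbours → 1 H
  atom 15: aromatic c, 3 neighbours → 0 H
  atom 16: N, bond orders sum to 1 (valence 3) → 2 H
  atom 17: aromatic c, 3 neighbours → 0 H
  atom 18: Cl (halogen, monovalent) → 0 H
Total hydrogens: 11.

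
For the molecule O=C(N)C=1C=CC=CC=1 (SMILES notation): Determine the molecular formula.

Walk through each heavy atom and fill implicit hydrogens from standard valence (C 4, N 3, O 2, S 2, halogen 1):
  atom 1: O, bond orders sum to 2 (valence 2) → 0 H
  atom 2: C, bond orders sum to 4 (valence 4) → 0 H
  atom 3: N, bond orders sum to 1 (valence 3) → 2 H
  atom 4: C, bond orders sum to 4 (valence 4) → 0 H
  atom 5: C, bond orders sum to 3 (valence 4) → 1 H
  atom 6: C, bond orders sum to 3 (valence 4) → 1 H
  atom 7: C, bond orders sum to 3 (valence 4) → 1 H
  atom 8: C, bond orders sum to 3 (valence 4) → 1 H
  atom 9: C, bond orders sum to 3 (valence 4) → 1 H
Totals → C:7, H:7, N:1, O:1.
In Hill order: C7H7NO.

C7H7NO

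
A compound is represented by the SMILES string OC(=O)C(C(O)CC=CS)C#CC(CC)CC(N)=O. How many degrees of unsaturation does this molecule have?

Molecular formula: C13H19NO4S.
DoU = (2C + 2 + N − H − X) / 2, where X is the halogen count and O/S are ignored.
    = (2·13 + 2 + 1 − 19 − 0) / 2 = 10 / 2 = 5.

5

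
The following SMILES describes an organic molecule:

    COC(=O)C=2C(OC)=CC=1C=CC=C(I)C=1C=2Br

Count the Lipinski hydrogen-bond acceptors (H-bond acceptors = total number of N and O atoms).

3

N atoms: 0; O atoms: 3.
Lipinski HBA = 0 + 3 = 3.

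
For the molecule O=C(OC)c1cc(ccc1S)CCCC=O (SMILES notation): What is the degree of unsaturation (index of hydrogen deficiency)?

6

Molecular formula: C12H14O3S.
DoU = (2C + 2 + N − H − X) / 2, where X is the halogen count and O/S are ignored.
    = (2·12 + 2 + 0 − 14 − 0) / 2 = 12 / 2 = 6.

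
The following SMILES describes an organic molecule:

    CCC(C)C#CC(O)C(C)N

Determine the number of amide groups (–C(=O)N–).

Scan the SMILES for the amide motif — none present.
Groups that are present: 1 alkyne, 1 hydroxyl, 1 primary amine.

0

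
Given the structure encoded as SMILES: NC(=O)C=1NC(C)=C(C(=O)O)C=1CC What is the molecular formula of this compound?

Walk through each heavy atom and fill implicit hydrogens from standard valence (C 4, N 3, O 2, S 2, halogen 1):
  atom 1: N, bond orders sum to 1 (valence 3) → 2 H
  atom 2: C, bond orders sum to 4 (valence 4) → 0 H
  atom 3: O, bond orders sum to 2 (valence 2) → 0 H
  atom 4: C, bond orders sum to 4 (valence 4) → 0 H
  atom 5: N, bond orders sum to 2 (valence 3) → 1 H
  atom 6: C, bond orders sum to 4 (valence 4) → 0 H
  atom 7: C, bond orders sum to 1 (valence 4) → 3 H
  atom 8: C, bond orders sum to 4 (valence 4) → 0 H
  atom 9: C, bond orders sum to 4 (valence 4) → 0 H
  atom 10: O, bond orders sum to 2 (valence 2) → 0 H
  atom 11: O, bond orders sum to 1 (valence 2) → 1 H
  atom 12: C, bond orders sum to 4 (valence 4) → 0 H
  atom 13: C, bond orders sum to 2 (valence 4) → 2 H
  atom 14: C, bond orders sum to 1 (valence 4) → 3 H
Totals → C:9, H:12, N:2, O:3.
In Hill order: C9H12N2O3.

C9H12N2O3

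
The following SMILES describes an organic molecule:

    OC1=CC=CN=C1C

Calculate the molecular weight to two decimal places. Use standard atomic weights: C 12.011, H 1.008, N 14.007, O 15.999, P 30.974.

First, the molecular formula is C6H7NO (counting implicit H from valence).
  C: 6 × 12.011 = 72.066
  H: 7 × 1.008 = 7.056
  N: 1 × 14.007 = 14.007
  O: 1 × 15.999 = 15.999
Sum: 6×12.011 + 7×1.008 + 1×14.007 + 1×15.999 = 109.128 → 109.13 g/mol.

109.13 g/mol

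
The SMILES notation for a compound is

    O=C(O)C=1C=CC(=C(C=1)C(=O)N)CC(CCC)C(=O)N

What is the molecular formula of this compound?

C14H18N2O4

Walk through each heavy atom and fill implicit hydrogens from standard valence (C 4, N 3, O 2, S 2, halogen 1):
  atom 1: O, bond orders sum to 2 (valence 2) → 0 H
  atom 2: C, bond orders sum to 4 (valence 4) → 0 H
  atom 3: O, bond orders sum to 1 (valence 2) → 1 H
  atom 4: C, bond orders sum to 4 (valence 4) → 0 H
  atom 5: C, bond orders sum to 3 (valence 4) → 1 H
  atom 6: C, bond orders sum to 3 (valence 4) → 1 H
  atom 7: C, bond orders sum to 4 (valence 4) → 0 H
  atom 8: C, bond orders sum to 4 (valence 4) → 0 H
  atom 9: C, bond orders sum to 3 (valence 4) → 1 H
  atom 10: C, bond orders sum to 4 (valence 4) → 0 H
  atom 11: O, bond orders sum to 2 (valence 2) → 0 H
  atom 12: N, bond orders sum to 1 (valence 3) → 2 H
  atom 13: C, bond orders sum to 2 (valence 4) → 2 H
  atom 14: C, bond orders sum to 3 (valence 4) → 1 H
  atom 15: C, bond orders sum to 2 (valence 4) → 2 H
  atom 16: C, bond orders sum to 2 (valence 4) → 2 H
  atom 17: C, bond orders sum to 1 (valence 4) → 3 H
  atom 18: C, bond orders sum to 4 (valence 4) → 0 H
  atom 19: O, bond orders sum to 2 (valence 2) → 0 H
  atom 20: N, bond orders sum to 1 (valence 3) → 2 H
Totals → C:14, H:18, N:2, O:4.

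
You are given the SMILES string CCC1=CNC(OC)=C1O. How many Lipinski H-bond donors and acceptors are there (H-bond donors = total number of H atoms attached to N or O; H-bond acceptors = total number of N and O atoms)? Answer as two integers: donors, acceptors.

Donors: find every N or O and count the H atoms it carries.
  atom 5 (N): bond orders sum to 2 → 1 H
  atom 7 (O): bond orders sum to 2 → 0 H
  atom 10 (O): bond orders sum to 1 → 1 H
Lipinski HBD = 2.
Acceptors: N atoms = 1, O atoms = 2 → HBA = 3.

2, 3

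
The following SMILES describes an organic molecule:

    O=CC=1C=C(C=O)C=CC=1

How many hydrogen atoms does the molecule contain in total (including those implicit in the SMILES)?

6

Walk through each heavy atom and fill implicit hydrogens from standard valence (C 4, N 3, O 2, S 2, halogen 1):
  atom 1: O, bond orders sum to 2 (valence 2) → 0 H
  atom 2: C, bond orders sum to 3 (valence 4) → 1 H
  atom 3: C, bond orders sum to 4 (valence 4) → 0 H
  atom 4: C, bond orders sum to 3 (valence 4) → 1 H
  atom 5: C, bond orders sum to 4 (valence 4) → 0 H
  atom 6: C, bond orders sum to 3 (valence 4) → 1 H
  atom 7: O, bond orders sum to 2 (valence 2) → 0 H
  atom 8: C, bond orders sum to 3 (valence 4) → 1 H
  atom 9: C, bond orders sum to 3 (valence 4) → 1 H
  atom 10: C, bond orders sum to 3 (valence 4) → 1 H
Total hydrogens: 6.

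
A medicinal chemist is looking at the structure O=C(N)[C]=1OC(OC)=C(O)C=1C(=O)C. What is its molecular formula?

Walk through each heavy atom and fill implicit hydrogens from standard valence (C 4, N 3, O 2, S 2, halogen 1):
  atom 1: O, bond orders sum to 2 (valence 2) → 0 H
  atom 2: C, bond orders sum to 4 (valence 4) → 0 H
  atom 3: N, bond orders sum to 1 (valence 3) → 2 H
  atom 4: C with explicit H count 0
  atom 5: O, bond orders sum to 2 (valence 2) → 0 H
  atom 6: C, bond orders sum to 4 (valence 4) → 0 H
  atom 7: O, bond orders sum to 2 (valence 2) → 0 H
  atom 8: C, bond orders sum to 1 (valence 4) → 3 H
  atom 9: C, bond orders sum to 4 (valence 4) → 0 H
  atom 10: O, bond orders sum to 1 (valence 2) → 1 H
  atom 11: C, bond orders sum to 4 (valence 4) → 0 H
  atom 12: C, bond orders sum to 4 (valence 4) → 0 H
  atom 13: O, bond orders sum to 2 (valence 2) → 0 H
  atom 14: C, bond orders sum to 1 (valence 4) → 3 H
Totals → C:8, H:9, N:1, O:5.

C8H9NO5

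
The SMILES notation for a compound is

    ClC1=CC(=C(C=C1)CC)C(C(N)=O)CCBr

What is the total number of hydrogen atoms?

Walk through each heavy atom and fill implicit hydrogens from standard valence (C 4, N 3, O 2, S 2, halogen 1):
  atom 1: Cl (halogen, monovalent) → 0 H
  atom 2: C, bond orders sum to 4 (valence 4) → 0 H
  atom 3: C, bond orders sum to 3 (valence 4) → 1 H
  atom 4: C, bond orders sum to 4 (valence 4) → 0 H
  atom 5: C, bond orders sum to 4 (valence 4) → 0 H
  atom 6: C, bond orders sum to 3 (valence 4) → 1 H
  atom 7: C, bond orders sum to 3 (valence 4) → 1 H
  atom 8: C, bond orders sum to 2 (valence 4) → 2 H
  atom 9: C, bond orders sum to 1 (valence 4) → 3 H
  atom 10: C, bond orders sum to 3 (valence 4) → 1 H
  atom 11: C, bond orders sum to 4 (valence 4) → 0 H
  atom 12: N, bond orders sum to 1 (valence 3) → 2 H
  atom 13: O, bond orders sum to 2 (valence 2) → 0 H
  atom 14: C, bond orders sum to 2 (valence 4) → 2 H
  atom 15: C, bond orders sum to 2 (valence 4) → 2 H
  atom 16: Br (halogen, monovalent) → 0 H
Total hydrogens: 15.

15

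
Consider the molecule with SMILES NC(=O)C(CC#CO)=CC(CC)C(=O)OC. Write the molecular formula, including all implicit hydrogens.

C11H15NO4

Walk through each heavy atom and fill implicit hydrogens from standard valence (C 4, N 3, O 2, S 2, halogen 1):
  atom 1: N, bond orders sum to 1 (valence 3) → 2 H
  atom 2: C, bond orders sum to 4 (valence 4) → 0 H
  atom 3: O, bond orders sum to 2 (valence 2) → 0 H
  atom 4: C, bond orders sum to 4 (valence 4) → 0 H
  atom 5: C, bond orders sum to 2 (valence 4) → 2 H
  atom 6: C, bond orders sum to 4 (valence 4) → 0 H
  atom 7: C, bond orders sum to 4 (valence 4) → 0 H
  atom 8: O, bond orders sum to 1 (valence 2) → 1 H
  atom 9: C, bond orders sum to 3 (valence 4) → 1 H
  atom 10: C, bond orders sum to 3 (valence 4) → 1 H
  atom 11: C, bond orders sum to 2 (valence 4) → 2 H
  atom 12: C, bond orders sum to 1 (valence 4) → 3 H
  atom 13: C, bond orders sum to 4 (valence 4) → 0 H
  atom 14: O, bond orders sum to 2 (valence 2) → 0 H
  atom 15: O, bond orders sum to 2 (valence 2) → 0 H
  atom 16: C, bond orders sum to 1 (valence 4) → 3 H
Totals → C:11, H:15, N:1, O:4.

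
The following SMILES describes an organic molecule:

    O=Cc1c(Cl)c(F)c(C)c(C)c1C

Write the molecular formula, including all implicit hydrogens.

Walk through each heavy atom and fill implicit hydrogens from standard valence (C 4, N 3, O 2, S 2, halogen 1); for lowercase aromatic atoms, an aromatic c carries 1 H when it has two neighbours and 0 H with three, and aromatic n carries 0 H:
  atom 1: O, bond orders sum to 2 (valence 2) → 0 H
  atom 2: C, bond orders sum to 3 (valence 4) → 1 H
  atom 3: aromatic c, 3 neighbours → 0 H
  atom 4: aromatic c, 3 neighbours → 0 H
  atom 5: Cl (halogen, monovalent) → 0 H
  atom 6: aromatic c, 3 neighbours → 0 H
  atom 7: F (halogen, monovalent) → 0 H
  atom 8: aromatic c, 3 neighbours → 0 H
  atom 9: C, bond orders sum to 1 (valence 4) → 3 H
  atom 10: aromatic c, 3 neighbours → 0 H
  atom 11: C, bond orders sum to 1 (valence 4) → 3 H
  atom 12: aromatic c, 3 neighbours → 0 H
  atom 13: C, bond orders sum to 1 (valence 4) → 3 H
Totals → C:10, H:10, Cl:1, F:1, O:1.
In Hill order: C10H10ClFO.

C10H10ClFO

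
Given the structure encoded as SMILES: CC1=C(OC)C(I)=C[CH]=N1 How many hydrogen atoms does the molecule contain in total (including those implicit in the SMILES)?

Walk through each heavy atom and fill implicit hydrogens from standard valence (C 4, N 3, O 2, S 2, halogen 1):
  atom 1: C, bond orders sum to 1 (valence 4) → 3 H
  atom 2: C, bond orders sum to 4 (valence 4) → 0 H
  atom 3: C, bond orders sum to 4 (valence 4) → 0 H
  atom 4: O, bond orders sum to 2 (valence 2) → 0 H
  atom 5: C, bond orders sum to 1 (valence 4) → 3 H
  atom 6: C, bond orders sum to 4 (valence 4) → 0 H
  atom 7: I (halogen, monovalent) → 0 H
  atom 8: C, bond orders sum to 3 (valence 4) → 1 H
  atom 9: C with explicit H count 1
  atom 10: N, bond orders sum to 3 (valence 3) → 0 H
Total hydrogens: 8.

8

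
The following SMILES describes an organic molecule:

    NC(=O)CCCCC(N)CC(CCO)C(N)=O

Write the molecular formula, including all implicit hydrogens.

Walk through each heavy atom and fill implicit hydrogens from standard valence (C 4, N 3, O 2, S 2, halogen 1):
  atom 1: N, bond orders sum to 1 (valence 3) → 2 H
  atom 2: C, bond orders sum to 4 (valence 4) → 0 H
  atom 3: O, bond orders sum to 2 (valence 2) → 0 H
  atom 4: C, bond orders sum to 2 (valence 4) → 2 H
  atom 5: C, bond orders sum to 2 (valence 4) → 2 H
  atom 6: C, bond orders sum to 2 (valence 4) → 2 H
  atom 7: C, bond orders sum to 2 (valence 4) → 2 H
  atom 8: C, bond orders sum to 3 (valence 4) → 1 H
  atom 9: N, bond orders sum to 1 (valence 3) → 2 H
  atom 10: C, bond orders sum to 2 (valence 4) → 2 H
  atom 11: C, bond orders sum to 3 (valence 4) → 1 H
  atom 12: C, bond orders sum to 2 (valence 4) → 2 H
  atom 13: C, bond orders sum to 2 (valence 4) → 2 H
  atom 14: O, bond orders sum to 1 (valence 2) → 1 H
  atom 15: C, bond orders sum to 4 (valence 4) → 0 H
  atom 16: N, bond orders sum to 1 (valence 3) → 2 H
  atom 17: O, bond orders sum to 2 (valence 2) → 0 H
Totals → C:11, H:23, N:3, O:3.

C11H23N3O3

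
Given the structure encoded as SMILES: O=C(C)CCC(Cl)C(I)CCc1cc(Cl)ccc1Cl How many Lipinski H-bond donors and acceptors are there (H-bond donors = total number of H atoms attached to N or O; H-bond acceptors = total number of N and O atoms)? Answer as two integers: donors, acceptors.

0, 1

Donors: find every N or O and count the H atoms it carries.
  atom 1 (O): bond orders sum to 2 → 0 H
Lipinski HBD = 0.
Acceptors: N atoms = 0, O atoms = 1 → HBA = 1.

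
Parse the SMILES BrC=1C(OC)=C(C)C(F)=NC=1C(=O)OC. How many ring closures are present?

1

In SMILES, each pair of matching ring-closure digits denotes one ring-closing bond; the number of such bonds equals the number of independent rings.
Ring-closure bonds here: 1.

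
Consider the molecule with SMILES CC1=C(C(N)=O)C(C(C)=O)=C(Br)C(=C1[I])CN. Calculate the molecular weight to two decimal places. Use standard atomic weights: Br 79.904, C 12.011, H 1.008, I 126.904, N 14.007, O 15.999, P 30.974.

411.04 g/mol

First, the molecular formula is C11H12BrIN2O2 (counting implicit H from valence).
  Br: 1 × 79.904 = 79.904
  C: 11 × 12.011 = 132.121
  H: 12 × 1.008 = 12.096
  I: 1 × 126.904 = 126.904
  N: 2 × 14.007 = 28.014
  O: 2 × 15.999 = 31.998
Sum: 1×79.904 + 11×12.011 + 12×1.008 + 1×126.904 + 2×14.007 + 2×15.999 = 411.037 → 411.04 g/mol.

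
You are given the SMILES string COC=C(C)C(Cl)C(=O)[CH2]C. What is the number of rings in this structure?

In SMILES, each pair of matching ring-closure digits denotes one ring-closing bond; the number of such bonds equals the number of independent rings.
Ring-closure bonds here: 0.

0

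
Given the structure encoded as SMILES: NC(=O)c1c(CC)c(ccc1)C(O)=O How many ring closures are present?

In SMILES, each pair of matching ring-closure digits denotes one ring-closing bond; the number of such bonds equals the number of independent rings.
Ring-closure bonds here: 1.

1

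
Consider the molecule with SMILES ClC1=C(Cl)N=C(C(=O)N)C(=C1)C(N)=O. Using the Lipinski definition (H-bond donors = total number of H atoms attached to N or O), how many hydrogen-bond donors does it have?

4

Donors: find every N or O and count the H atoms it carries.
  atom 5 (N): bond orders sum to 3 → 0 H
  atom 8 (O): bond orders sum to 2 → 0 H
  atom 9 (N): bond orders sum to 1 → 2 H
  atom 13 (N): bond orders sum to 1 → 2 H
  atom 14 (O): bond orders sum to 2 → 0 H
Lipinski HBD = 4.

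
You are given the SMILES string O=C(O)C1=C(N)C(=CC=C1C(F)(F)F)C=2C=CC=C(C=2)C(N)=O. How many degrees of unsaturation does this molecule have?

Degree of unsaturation = (number of rings) + (number of π bonds).
Ring closures in the SMILES: 2.
π bonds: 8 double bonds (each 1 DoU) → 8 DoU from unsaturation.
Total DoU = 2 + 8 = 10.

10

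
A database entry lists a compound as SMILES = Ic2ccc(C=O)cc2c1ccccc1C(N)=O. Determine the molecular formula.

C14H10INO2

Walk through each heavy atom and fill implicit hydrogens from standard valence (C 4, N 3, O 2, S 2, halogen 1); for lowercase aromatic atoms, an aromatic c carries 1 H when it has two neighbours and 0 H with three, and aromatic n carries 0 H:
  atom 1: I (halogen, monovalent) → 0 H
  atom 2: aromatic c, 3 neighbours → 0 H
  atom 3: aromatic c, 2 neighbours → 1 H
  atom 4: aromatic c, 2 neighbours → 1 H
  atom 5: aromatic c, 3 neighbours → 0 H
  atom 6: C, bond orders sum to 3 (valence 4) → 1 H
  atom 7: O, bond orders sum to 2 (valence 2) → 0 H
  atom 8: aromatic c, 2 neighbours → 1 H
  atom 9: aromatic c, 3 neighbours → 0 H
  atom 10: aromatic c, 3 neighbours → 0 H
  atom 11: aromatic c, 2 neighbours → 1 H
  atom 12: aromatic c, 2 neighbours → 1 H
  atom 13: aromatic c, 2 neighbours → 1 H
  atom 14: aromatic c, 2 neighbours → 1 H
  atom 15: aromatic c, 3 neighbours → 0 H
  atom 16: C, bond orders sum to 4 (valence 4) → 0 H
  atom 17: N, bond orders sum to 1 (valence 3) → 2 H
  atom 18: O, bond orders sum to 2 (valence 2) → 0 H
Totals → C:14, H:10, I:1, N:1, O:2.
In Hill order: C14H10INO2.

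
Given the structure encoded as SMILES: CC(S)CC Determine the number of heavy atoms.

Every atom symbol written in the SMILES (organic subset) is one heavy atom; implicit H are not written.
Heavy atoms by element → C:4, S:1.
Total: 5.

5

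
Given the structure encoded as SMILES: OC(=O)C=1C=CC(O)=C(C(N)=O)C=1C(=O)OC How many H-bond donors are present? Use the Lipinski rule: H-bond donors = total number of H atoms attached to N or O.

Donors: find every N or O and count the H atoms it carries.
  atom 1 (O): bond orders sum to 1 → 1 H
  atom 3 (O): bond orders sum to 2 → 0 H
  atom 8 (O): bond orders sum to 1 → 1 H
  atom 11 (N): bond orders sum to 1 → 2 H
  atom 12 (O): bond orders sum to 2 → 0 H
  atom 15 (O): bond orders sum to 2 → 0 H
  atom 16 (O): bond orders sum to 2 → 0 H
Lipinski HBD = 4.

4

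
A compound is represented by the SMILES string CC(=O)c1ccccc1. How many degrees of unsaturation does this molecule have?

5

Molecular formula: C8H8O.
DoU = (2C + 2 + N − H − X) / 2, where X is the halogen count and O/S are ignored.
    = (2·8 + 2 + 0 − 8 − 0) / 2 = 10 / 2 = 5.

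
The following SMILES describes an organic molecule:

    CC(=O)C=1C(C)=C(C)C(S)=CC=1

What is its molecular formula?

Walk through each heavy atom and fill implicit hydrogens from standard valence (C 4, N 3, O 2, S 2, halogen 1):
  atom 1: C, bond orders sum to 1 (valence 4) → 3 H
  atom 2: C, bond orders sum to 4 (valence 4) → 0 H
  atom 3: O, bond orders sum to 2 (valence 2) → 0 H
  atom 4: C, bond orders sum to 4 (valence 4) → 0 H
  atom 5: C, bond orders sum to 4 (valence 4) → 0 H
  atom 6: C, bond orders sum to 1 (valence 4) → 3 H
  atom 7: C, bond orders sum to 4 (valence 4) → 0 H
  atom 8: C, bond orders sum to 1 (valence 4) → 3 H
  atom 9: C, bond orders sum to 4 (valence 4) → 0 H
  atom 10: S, bond orders sum to 1 (valence 2) → 1 H
  atom 11: C, bond orders sum to 3 (valence 4) → 1 H
  atom 12: C, bond orders sum to 3 (valence 4) → 1 H
Totals → C:10, H:12, O:1, S:1.
In Hill order: C10H12OS.

C10H12OS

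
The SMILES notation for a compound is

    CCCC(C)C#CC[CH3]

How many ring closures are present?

In SMILES, each pair of matching ring-closure digits denotes one ring-closing bond; the number of such bonds equals the number of independent rings.
Ring-closure bonds here: 0.

0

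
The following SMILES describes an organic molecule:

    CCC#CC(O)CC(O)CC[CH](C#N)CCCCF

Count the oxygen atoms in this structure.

Scan the SMILES for O atoms (remember two-letter symbols like Cl and Br are single atoms).
Oxygen count: 2.

2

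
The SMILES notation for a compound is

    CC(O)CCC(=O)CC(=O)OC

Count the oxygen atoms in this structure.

Scan the SMILES for O atoms (remember two-letter symbols like Cl and Br are single atoms).
Oxygen count: 4.

4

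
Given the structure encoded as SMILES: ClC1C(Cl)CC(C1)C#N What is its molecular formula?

C6H7Cl2N

Walk through each heavy atom and fill implicit hydrogens from standard valence (C 4, N 3, O 2, S 2, halogen 1):
  atom 1: Cl (halogen, monovalent) → 0 H
  atom 2: C, bond orders sum to 3 (valence 4) → 1 H
  atom 3: C, bond orders sum to 3 (valence 4) → 1 H
  atom 4: Cl (halogen, monovalent) → 0 H
  atom 5: C, bond orders sum to 2 (valence 4) → 2 H
  atom 6: C, bond orders sum to 3 (valence 4) → 1 H
  atom 7: C, bond orders sum to 2 (valence 4) → 2 H
  atom 8: C, bond orders sum to 4 (valence 4) → 0 H
  atom 9: N, bond orders sum to 3 (valence 3) → 0 H
Totals → C:6, H:7, Cl:2, N:1.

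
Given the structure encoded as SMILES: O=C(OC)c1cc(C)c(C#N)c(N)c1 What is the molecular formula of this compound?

Walk through each heavy atom and fill implicit hydrogens from standard valence (C 4, N 3, O 2, S 2, halogen 1); for lowercase aromatic atoms, an aromatic c carries 1 H when it has two neighbours and 0 H with three, and aromatic n carries 0 H:
  atom 1: O, bond orders sum to 2 (valence 2) → 0 H
  atom 2: C, bond orders sum to 4 (valence 4) → 0 H
  atom 3: O, bond orders sum to 2 (valence 2) → 0 H
  atom 4: C, bond orders sum to 1 (valence 4) → 3 H
  atom 5: aromatic c, 3 neighbours → 0 H
  atom 6: aromatic c, 2 neighbours → 1 H
  atom 7: aromatic c, 3 neighbours → 0 H
  atom 8: C, bond orders sum to 1 (valence 4) → 3 H
  atom 9: aromatic c, 3 neighbours → 0 H
  atom 10: C, bond orders sum to 4 (valence 4) → 0 H
  atom 11: N, bond orders sum to 3 (valence 3) → 0 H
  atom 12: aromatic c, 3 neighbours → 0 H
  atom 13: N, bond orders sum to 1 (valence 3) → 2 H
  atom 14: aromatic c, 2 neighbours → 1 H
Totals → C:10, H:10, N:2, O:2.

C10H10N2O2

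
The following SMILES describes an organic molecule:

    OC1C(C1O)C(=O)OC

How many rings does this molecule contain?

In SMILES, each pair of matching ring-closure digits denotes one ring-closing bond; the number of such bonds equals the number of independent rings.
Ring-closure bonds here: 1.

1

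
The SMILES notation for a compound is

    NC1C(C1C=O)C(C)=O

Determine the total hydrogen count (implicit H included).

9

Walk through each heavy atom and fill implicit hydrogens from standard valence (C 4, N 3, O 2, S 2, halogen 1):
  atom 1: N, bond orders sum to 1 (valence 3) → 2 H
  atom 2: C, bond orders sum to 3 (valence 4) → 1 H
  atom 3: C, bond orders sum to 3 (valence 4) → 1 H
  atom 4: C, bond orders sum to 3 (valence 4) → 1 H
  atom 5: C, bond orders sum to 3 (valence 4) → 1 H
  atom 6: O, bond orders sum to 2 (valence 2) → 0 H
  atom 7: C, bond orders sum to 4 (valence 4) → 0 H
  atom 8: C, bond orders sum to 1 (valence 4) → 3 H
  atom 9: O, bond orders sum to 2 (valence 2) → 0 H
Total hydrogens: 9.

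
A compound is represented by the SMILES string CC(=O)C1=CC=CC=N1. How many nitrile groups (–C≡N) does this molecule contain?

Scan the SMILES for the nitrile motif — none present.
Groups that are present: 1 ketone.

0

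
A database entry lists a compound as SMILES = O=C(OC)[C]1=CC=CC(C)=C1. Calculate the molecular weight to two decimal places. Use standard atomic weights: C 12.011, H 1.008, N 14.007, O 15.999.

150.18 g/mol

First, the molecular formula is C9H10O2 (counting implicit H from valence).
  C: 9 × 12.011 = 108.099
  H: 10 × 1.008 = 10.080
  O: 2 × 15.999 = 31.998
Sum: 9×12.011 + 10×1.008 + 2×15.999 = 150.177 → 150.18 g/mol.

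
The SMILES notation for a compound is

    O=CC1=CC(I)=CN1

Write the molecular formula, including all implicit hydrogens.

C5H4INO

Walk through each heavy atom and fill implicit hydrogens from standard valence (C 4, N 3, O 2, S 2, halogen 1):
  atom 1: O, bond orders sum to 2 (valence 2) → 0 H
  atom 2: C, bond orders sum to 3 (valence 4) → 1 H
  atom 3: C, bond orders sum to 4 (valence 4) → 0 H
  atom 4: C, bond orders sum to 3 (valence 4) → 1 H
  atom 5: C, bond orders sum to 4 (valence 4) → 0 H
  atom 6: I (halogen, monovalent) → 0 H
  atom 7: C, bond orders sum to 3 (valence 4) → 1 H
  atom 8: N, bond orders sum to 2 (valence 3) → 1 H
Totals → C:5, H:4, I:1, N:1, O:1.
In Hill order: C5H4INO.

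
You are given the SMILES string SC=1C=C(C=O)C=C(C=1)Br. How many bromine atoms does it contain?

1

Scan the SMILES for Br atoms (remember two-letter symbols like Cl and Br are single atoms).
Bromine count: 1.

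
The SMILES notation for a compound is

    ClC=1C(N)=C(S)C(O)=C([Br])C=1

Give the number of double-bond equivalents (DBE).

Degree of unsaturation = (number of rings) + (number of π bonds).
Ring closures in the SMILES: 1.
π bonds: 3 double bonds (each 1 DoU) → 3 DoU from unsaturation.
Total DoU = 1 + 3 = 4.

4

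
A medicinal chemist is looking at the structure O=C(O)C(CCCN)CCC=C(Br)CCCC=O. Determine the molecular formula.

C13H22BrNO3

Walk through each heavy atom and fill implicit hydrogens from standard valence (C 4, N 3, O 2, S 2, halogen 1):
  atom 1: O, bond orders sum to 2 (valence 2) → 0 H
  atom 2: C, bond orders sum to 4 (valence 4) → 0 H
  atom 3: O, bond orders sum to 1 (valence 2) → 1 H
  atom 4: C, bond orders sum to 3 (valence 4) → 1 H
  atom 5: C, bond orders sum to 2 (valence 4) → 2 H
  atom 6: C, bond orders sum to 2 (valence 4) → 2 H
  atom 7: C, bond orders sum to 2 (valence 4) → 2 H
  atom 8: N, bond orders sum to 1 (valence 3) → 2 H
  atom 9: C, bond orders sum to 2 (valence 4) → 2 H
  atom 10: C, bond orders sum to 2 (valence 4) → 2 H
  atom 11: C, bond orders sum to 3 (valence 4) → 1 H
  atom 12: C, bond orders sum to 4 (valence 4) → 0 H
  atom 13: Br (halogen, monovalent) → 0 H
  atom 14: C, bond orders sum to 2 (valence 4) → 2 H
  atom 15: C, bond orders sum to 2 (valence 4) → 2 H
  atom 16: C, bond orders sum to 2 (valence 4) → 2 H
  atom 17: C, bond orders sum to 3 (valence 4) → 1 H
  atom 18: O, bond orders sum to 2 (valence 2) → 0 H
Totals → C:13, H:22, Br:1, N:1, O:3.
In Hill order: C13H22BrNO3.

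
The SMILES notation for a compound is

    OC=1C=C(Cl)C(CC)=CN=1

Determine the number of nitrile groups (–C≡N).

Scan the SMILES for the nitrile motif — none present.
Groups that are present: 1 hydroxyl.

0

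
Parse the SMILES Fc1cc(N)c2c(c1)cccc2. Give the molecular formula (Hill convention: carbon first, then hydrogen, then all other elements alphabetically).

Walk through each heavy atom and fill implicit hydrogens from standard valence (C 4, N 3, O 2, S 2, halogen 1); for lowercase aromatic atoms, an aromatic c carries 1 H when it has two neighbours and 0 H with three, and aromatic n carries 0 H:
  atom 1: F (halogen, monovalent) → 0 H
  atom 2: aromatic c, 3 neighbours → 0 H
  atom 3: aromatic c, 2 neighbours → 1 H
  atom 4: aromatic c, 3 neighbours → 0 H
  atom 5: N, bond orders sum to 1 (valence 3) → 2 H
  atom 6: aromatic c, 3 neighbours → 0 H
  atom 7: aromatic c, 3 neighbours → 0 H
  atom 8: aromatic c, 2 neighbours → 1 H
  atom 9: aromatic c, 2 neighbours → 1 H
  atom 10: aromatic c, 2 neighbours → 1 H
  atom 11: aromatic c, 2 neighbours → 1 H
  atom 12: aromatic c, 2 neighbours → 1 H
Totals → C:10, H:8, F:1, N:1.
In Hill order: C10H8FN.

C10H8FN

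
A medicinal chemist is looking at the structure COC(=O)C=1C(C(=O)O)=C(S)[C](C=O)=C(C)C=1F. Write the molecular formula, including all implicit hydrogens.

C11H9FO5S

Walk through each heavy atom and fill implicit hydrogens from standard valence (C 4, N 3, O 2, S 2, halogen 1):
  atom 1: C, bond orders sum to 1 (valence 4) → 3 H
  atom 2: O, bond orders sum to 2 (valence 2) → 0 H
  atom 3: C, bond orders sum to 4 (valence 4) → 0 H
  atom 4: O, bond orders sum to 2 (valence 2) → 0 H
  atom 5: C, bond orders sum to 4 (valence 4) → 0 H
  atom 6: C, bond orders sum to 4 (valence 4) → 0 H
  atom 7: C, bond orders sum to 4 (valence 4) → 0 H
  atom 8: O, bond orders sum to 2 (valence 2) → 0 H
  atom 9: O, bond orders sum to 1 (valence 2) → 1 H
  atom 10: C, bond orders sum to 4 (valence 4) → 0 H
  atom 11: S, bond orders sum to 1 (valence 2) → 1 H
  atom 12: C with explicit H count 0
  atom 13: C, bond orders sum to 3 (valence 4) → 1 H
  atom 14: O, bond orders sum to 2 (valence 2) → 0 H
  atom 15: C, bond orders sum to 4 (valence 4) → 0 H
  atom 16: C, bond orders sum to 1 (valence 4) → 3 H
  atom 17: C, bond orders sum to 4 (valence 4) → 0 H
  atom 18: F (halogen, monovalent) → 0 H
Totals → C:11, H:9, F:1, O:5, S:1.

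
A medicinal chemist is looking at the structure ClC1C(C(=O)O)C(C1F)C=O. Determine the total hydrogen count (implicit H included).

6

Walk through each heavy atom and fill implicit hydrogens from standard valence (C 4, N 3, O 2, S 2, halogen 1):
  atom 1: Cl (halogen, monovalent) → 0 H
  atom 2: C, bond orders sum to 3 (valence 4) → 1 H
  atom 3: C, bond orders sum to 3 (valence 4) → 1 H
  atom 4: C, bond orders sum to 4 (valence 4) → 0 H
  atom 5: O, bond orders sum to 2 (valence 2) → 0 H
  atom 6: O, bond orders sum to 1 (valence 2) → 1 H
  atom 7: C, bond orders sum to 3 (valence 4) → 1 H
  atom 8: C, bond orders sum to 3 (valence 4) → 1 H
  atom 9: F (halogen, monovalent) → 0 H
  atom 10: C, bond orders sum to 3 (valence 4) → 1 H
  atom 11: O, bond orders sum to 2 (valence 2) → 0 H
Total hydrogens: 6.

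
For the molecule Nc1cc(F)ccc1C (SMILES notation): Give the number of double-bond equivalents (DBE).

Molecular formula: C7H8FN.
DoU = (2C + 2 + N − H − X) / 2, where X is the halogen count and O/S are ignored.
    = (2·7 + 2 + 1 − 8 − 1) / 2 = 8 / 2 = 4.

4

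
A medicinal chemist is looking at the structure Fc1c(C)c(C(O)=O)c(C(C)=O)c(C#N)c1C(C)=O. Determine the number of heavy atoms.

Every atom symbol written in the SMILES (organic subset) is one heavy atom; implicit H are not written.
Heavy atoms by element → C:13, F:1, N:1, O:4.
Total: 19.

19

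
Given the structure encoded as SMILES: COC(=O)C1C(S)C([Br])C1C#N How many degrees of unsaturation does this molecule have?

Molecular formula: C7H8BrNO2S.
DoU = (2C + 2 + N − H − X) / 2, where X is the halogen count and O/S are ignored.
    = (2·7 + 2 + 1 − 8 − 1) / 2 = 8 / 2 = 4.

4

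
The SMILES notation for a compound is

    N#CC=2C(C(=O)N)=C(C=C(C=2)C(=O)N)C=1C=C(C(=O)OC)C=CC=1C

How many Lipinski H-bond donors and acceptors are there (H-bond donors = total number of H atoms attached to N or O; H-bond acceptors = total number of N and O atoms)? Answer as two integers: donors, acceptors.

4, 7

Donors: find every N or O and count the H atoms it carries.
  atom 1 (N): bond orders sum to 3 → 0 H
  atom 6 (O): bond orders sum to 2 → 0 H
  atom 7 (N): bond orders sum to 1 → 2 H
  atom 13 (O): bond orders sum to 2 → 0 H
  atom 14 (N): bond orders sum to 1 → 2 H
  atom 19 (O): bond orders sum to 2 → 0 H
  atom 20 (O): bond orders sum to 2 → 0 H
Lipinski HBD = 4.
Acceptors: N atoms = 3, O atoms = 4 → HBA = 7.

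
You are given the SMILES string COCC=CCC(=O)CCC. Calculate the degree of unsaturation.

2

Molecular formula: C9H16O2.
DoU = (2C + 2 + N − H − X) / 2, where X is the halogen count and O/S are ignored.
    = (2·9 + 2 + 0 − 16 − 0) / 2 = 4 / 2 = 2.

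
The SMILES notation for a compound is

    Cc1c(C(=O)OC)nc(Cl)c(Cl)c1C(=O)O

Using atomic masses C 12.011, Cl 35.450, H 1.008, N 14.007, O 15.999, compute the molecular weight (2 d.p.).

First, the molecular formula is C9H7Cl2NO4 (counting implicit H from valence).
  C: 9 × 12.011 = 108.099
  Cl: 2 × 35.450 = 70.900
  H: 7 × 1.008 = 7.056
  N: 1 × 14.007 = 14.007
  O: 4 × 15.999 = 63.996
Sum: 9×12.011 + 2×35.450 + 7×1.008 + 1×14.007 + 4×15.999 = 264.058 → 264.06 g/mol.

264.06 g/mol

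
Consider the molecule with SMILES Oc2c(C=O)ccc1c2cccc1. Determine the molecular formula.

C11H8O2

Walk through each heavy atom and fill implicit hydrogens from standard valence (C 4, N 3, O 2, S 2, halogen 1); for lowercase aromatic atoms, an aromatic c carries 1 H when it has two neighbours and 0 H with three, and aromatic n carries 0 H:
  atom 1: O, bond orders sum to 1 (valence 2) → 1 H
  atom 2: aromatic c, 3 neighbours → 0 H
  atom 3: aromatic c, 3 neighbours → 0 H
  atom 4: C, bond orders sum to 3 (valence 4) → 1 H
  atom 5: O, bond orders sum to 2 (valence 2) → 0 H
  atom 6: aromatic c, 2 neighbours → 1 H
  atom 7: aromatic c, 2 neighbours → 1 H
  atom 8: aromatic c, 3 neighbours → 0 H
  atom 9: aromatic c, 3 neighbours → 0 H
  atom 10: aromatic c, 2 neighbours → 1 H
  atom 11: aromatic c, 2 neighbours → 1 H
  atom 12: aromatic c, 2 neighbours → 1 H
  atom 13: aromatic c, 2 neighbours → 1 H
Totals → C:11, H:8, O:2.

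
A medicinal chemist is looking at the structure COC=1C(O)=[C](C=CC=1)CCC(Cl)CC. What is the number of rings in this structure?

In SMILES, each pair of matching ring-closure digits denotes one ring-closing bond; the number of such bonds equals the number of independent rings.
Ring-closure bonds here: 1.

1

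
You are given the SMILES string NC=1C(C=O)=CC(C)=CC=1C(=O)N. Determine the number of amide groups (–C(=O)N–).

The amide motif appears at heavy-atom position 11 in the SMILES.
Other groups present: 1 aldehyde, 1 primary amine.
Amide count: 1.

1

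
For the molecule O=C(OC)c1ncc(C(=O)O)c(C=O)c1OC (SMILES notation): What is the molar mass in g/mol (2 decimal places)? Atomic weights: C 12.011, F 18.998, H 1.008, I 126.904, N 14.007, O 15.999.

239.18 g/mol

First, the molecular formula is C10H9NO6 (counting implicit H from valence).
  C: 10 × 12.011 = 120.110
  H: 9 × 1.008 = 9.072
  N: 1 × 14.007 = 14.007
  O: 6 × 15.999 = 95.994
Sum: 10×12.011 + 9×1.008 + 1×14.007 + 6×15.999 = 239.183 → 239.18 g/mol.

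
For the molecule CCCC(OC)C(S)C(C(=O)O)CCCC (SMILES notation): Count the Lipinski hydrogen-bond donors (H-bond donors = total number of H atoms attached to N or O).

Donors: find every N or O and count the H atoms it carries.
  atom 5 (O): bond orders sum to 2 → 0 H
  atom 11 (O): bond orders sum to 2 → 0 H
  atom 12 (O): bond orders sum to 1 → 1 H
Lipinski HBD = 1.

1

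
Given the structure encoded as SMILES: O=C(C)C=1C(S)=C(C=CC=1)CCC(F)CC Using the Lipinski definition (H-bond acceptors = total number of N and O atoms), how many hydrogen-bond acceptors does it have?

1

N atoms: 0; O atoms: 1.
Lipinski HBA = 0 + 1 = 1.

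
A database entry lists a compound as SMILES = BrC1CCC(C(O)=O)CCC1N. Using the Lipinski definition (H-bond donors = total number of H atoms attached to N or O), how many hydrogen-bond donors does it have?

3

Donors: find every N or O and count the H atoms it carries.
  atom 7 (O): bond orders sum to 1 → 1 H
  atom 8 (O): bond orders sum to 2 → 0 H
  atom 12 (N): bond orders sum to 1 → 2 H
Lipinski HBD = 3.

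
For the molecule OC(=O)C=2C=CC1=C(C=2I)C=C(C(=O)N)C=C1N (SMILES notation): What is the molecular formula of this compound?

C12H9IN2O3

Walk through each heavy atom and fill implicit hydrogens from standard valence (C 4, N 3, O 2, S 2, halogen 1):
  atom 1: O, bond orders sum to 1 (valence 2) → 1 H
  atom 2: C, bond orders sum to 4 (valence 4) → 0 H
  atom 3: O, bond orders sum to 2 (valence 2) → 0 H
  atom 4: C, bond orders sum to 4 (valence 4) → 0 H
  atom 5: C, bond orders sum to 3 (valence 4) → 1 H
  atom 6: C, bond orders sum to 3 (valence 4) → 1 H
  atom 7: C, bond orders sum to 4 (valence 4) → 0 H
  atom 8: C, bond orders sum to 4 (valence 4) → 0 H
  atom 9: C, bond orders sum to 4 (valence 4) → 0 H
  atom 10: I (halogen, monovalent) → 0 H
  atom 11: C, bond orders sum to 3 (valence 4) → 1 H
  atom 12: C, bond orders sum to 4 (valence 4) → 0 H
  atom 13: C, bond orders sum to 4 (valence 4) → 0 H
  atom 14: O, bond orders sum to 2 (valence 2) → 0 H
  atom 15: N, bond orders sum to 1 (valence 3) → 2 H
  atom 16: C, bond orders sum to 3 (valence 4) → 1 H
  atom 17: C, bond orders sum to 4 (valence 4) → 0 H
  atom 18: N, bond orders sum to 1 (valence 3) → 2 H
Totals → C:12, H:9, I:1, N:2, O:3.
In Hill order: C12H9IN2O3.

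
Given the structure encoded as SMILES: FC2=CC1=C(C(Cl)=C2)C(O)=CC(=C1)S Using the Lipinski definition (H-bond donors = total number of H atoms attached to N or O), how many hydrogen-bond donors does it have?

Donors: find every N or O and count the H atoms it carries.
  atom 10 (O): bond orders sum to 1 → 1 H
Lipinski HBD = 1.

1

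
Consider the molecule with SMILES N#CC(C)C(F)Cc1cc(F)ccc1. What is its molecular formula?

Walk through each heavy atom and fill implicit hydrogens from standard valence (C 4, N 3, O 2, S 2, halogen 1); for lowercase aromatic atoms, an aromatic c carries 1 H when it has two neighbours and 0 H with three, and aromatic n carries 0 H:
  atom 1: N, bond orders sum to 3 (valence 3) → 0 H
  atom 2: C, bond orders sum to 4 (valence 4) → 0 H
  atom 3: C, bond orders sum to 3 (valence 4) → 1 H
  atom 4: C, bond orders sum to 1 (valence 4) → 3 H
  atom 5: C, bond orders sum to 3 (valence 4) → 1 H
  atom 6: F (halogen, monovalent) → 0 H
  atom 7: C, bond orders sum to 2 (valence 4) → 2 H
  atom 8: aromatic c, 3 neighbours → 0 H
  atom 9: aromatic c, 2 neighbours → 1 H
  atom 10: aromatic c, 3 neighbours → 0 H
  atom 11: F (halogen, monovalent) → 0 H
  atom 12: aromatic c, 2 neighbours → 1 H
  atom 13: aromatic c, 2 neighbours → 1 H
  atom 14: aromatic c, 2 neighbours → 1 H
Totals → C:11, H:11, F:2, N:1.

C11H11F2N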